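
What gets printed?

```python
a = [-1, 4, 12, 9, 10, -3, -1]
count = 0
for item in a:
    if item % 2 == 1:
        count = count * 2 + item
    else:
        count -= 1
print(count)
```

1

item=-1: odd, count = 0*2+(-1) = -1
item=4: not odd, count = (-1)-1 = -2
item=12: not odd, count = (-2)-1 = -3
item=9: odd, count = (-3)*2+9 = 3
item=10: not odd, count = 3-1 = 2
item=-3: odd, count = 2*2+(-3) = 1
item=-1: odd, count = 1*2+(-1) = 1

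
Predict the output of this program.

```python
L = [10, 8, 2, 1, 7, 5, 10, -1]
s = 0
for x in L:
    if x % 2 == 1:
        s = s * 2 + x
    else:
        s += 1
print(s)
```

95

x=10: not odd, s = 0+1 = 1
x=8: not odd, s = 1+1 = 2
x=2: not odd, s = 2+1 = 3
x=1: odd, s = 3*2+1 = 7
x=7: odd, s = 7*2+7 = 21
x=5: odd, s = 21*2+5 = 47
x=10: not odd, s = 47+1 = 48
x=-1: odd, s = 48*2+(-1) = 95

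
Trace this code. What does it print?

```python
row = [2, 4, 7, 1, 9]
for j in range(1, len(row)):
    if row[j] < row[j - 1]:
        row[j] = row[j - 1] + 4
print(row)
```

j=1: 4>=2, unchanged → [2, 4, 7, 1, 9]
j=2: 7>=4, unchanged → [2, 4, 7, 1, 9]
j=3: 1<7, row[3] = 7+4 = 11 → [2, 4, 7, 11, 9]
j=4: 9<11, row[4] = 11+4 = 15 → [2, 4, 7, 11, 15]

[2, 4, 7, 11, 15]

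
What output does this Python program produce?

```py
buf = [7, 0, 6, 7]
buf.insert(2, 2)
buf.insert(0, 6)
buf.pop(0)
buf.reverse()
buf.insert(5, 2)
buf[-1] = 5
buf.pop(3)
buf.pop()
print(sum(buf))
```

insert 2 at 2 → [7, 0, 2, 6, 7]
insert 6 at 0 → [6, 7, 0, 2, 6, 7]
pop(0) removes 6 → [7, 0, 2, 6, 7]
reverse → [7, 6, 2, 0, 7]
insert 2 at 5 → [7, 6, 2, 0, 7, 2]
buf[-1] = 5 → [7, 6, 2, 0, 7, 5]
pop(3) removes 0 → [7, 6, 2, 7, 5]
pop() removes 5 → [7, 6, 2, 7]
sum = 22

22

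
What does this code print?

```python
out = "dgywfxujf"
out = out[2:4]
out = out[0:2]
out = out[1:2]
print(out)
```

w

slice [2:4] → 'yw'
slice [0:2] → 'yw'
slice [1:2] → 'w'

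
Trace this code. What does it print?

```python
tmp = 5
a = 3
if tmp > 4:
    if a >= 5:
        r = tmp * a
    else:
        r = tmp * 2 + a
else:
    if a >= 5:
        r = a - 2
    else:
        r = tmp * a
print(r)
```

13

tmp=5, a=3
tmp > 4 is True; a >= 5 is False
→ r = tmp * 2 + a = 13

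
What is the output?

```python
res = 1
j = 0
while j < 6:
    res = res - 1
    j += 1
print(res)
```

j=0: res = 1-1 = 0
j=1: res = 0-1 = -1
j=2: res = (-1)-1 = -2
j=3: res = (-2)-1 = -3
j=4: res = (-3)-1 = -4
j=5: res = (-4)-1 = -5

-5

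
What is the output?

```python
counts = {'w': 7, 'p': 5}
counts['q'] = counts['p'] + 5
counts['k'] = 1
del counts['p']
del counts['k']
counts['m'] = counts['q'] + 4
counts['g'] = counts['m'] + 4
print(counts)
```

counts['q'] = counts['p']+5 = 10 → {'w': 7, 'p': 5, 'q': 10}
counts['k'] = 1 → {'w': 7, 'p': 5, 'q': 10, 'k': 1}
del 'p' → {'w': 7, 'q': 10, 'k': 1}
del 'k' → {'w': 7, 'q': 10}
counts['m'] = counts['q']+4 = 14 → {'w': 7, 'q': 10, 'm': 14}
counts['g'] = counts['m']+4 = 18 → {'w': 7, 'q': 10, 'm': 14, 'g': 18}

{'w': 7, 'q': 10, 'm': 14, 'g': 18}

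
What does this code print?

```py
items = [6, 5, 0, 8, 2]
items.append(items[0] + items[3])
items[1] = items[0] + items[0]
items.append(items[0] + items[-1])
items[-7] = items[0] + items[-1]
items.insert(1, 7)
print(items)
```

[26, 7, 12, 0, 8, 2, 14, 20]

append items[0]+items[3] = 6+8 = 14 → [6, 5, 0, 8, 2, 14]
items[1] = items[0]+items[0] = 6+6 = 12 → [6, 12, 0, 8, 2, 14]
append items[0]+items[-1] = 6+14 = 20 → [6, 12, 0, 8, 2, 14, 20]
items[-7] = items[0]+items[-1] = 6+20 = 26 → [26, 12, 0, 8, 2, 14, 20]
insert 7 at 1 → [26, 7, 12, 0, 8, 2, 14, 20]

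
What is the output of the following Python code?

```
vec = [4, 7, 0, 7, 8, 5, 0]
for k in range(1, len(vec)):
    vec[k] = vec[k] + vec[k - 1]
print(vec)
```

[4, 11, 11, 18, 26, 31, 31]

k=1: vec[1] = 7+4 = 11 → [4, 11, 0, 7, 8, 5, 0]
k=2: vec[2] = 0+11 = 11 → [4, 11, 11, 7, 8, 5, 0]
k=3: vec[3] = 7+11 = 18 → [4, 11, 11, 18, 8, 5, 0]
k=4: vec[4] = 8+18 = 26 → [4, 11, 11, 18, 26, 5, 0]
k=5: vec[5] = 5+26 = 31 → [4, 11, 11, 18, 26, 31, 0]
k=6: vec[6] = 0+31 = 31 → [4, 11, 11, 18, 26, 31, 31]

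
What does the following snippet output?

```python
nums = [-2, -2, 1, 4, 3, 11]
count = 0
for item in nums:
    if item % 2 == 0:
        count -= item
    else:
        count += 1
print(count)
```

3

item=-2: even, count = 0-(-2) = 2
item=-2: even, count = 2-(-2) = 4
item=1: not even, count = 4+1 = 5
item=4: even, count = 5-4 = 1
item=3: not even, count = 1+1 = 2
item=11: not even, count = 2+1 = 3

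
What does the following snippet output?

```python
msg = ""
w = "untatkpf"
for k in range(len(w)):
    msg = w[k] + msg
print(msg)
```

k=0: prepend 'u' → 'u'
k=1: prepend 'n' → 'nu'
k=2: prepend 't' → 'tnu'
k=3: prepend 'a' → 'atnu'
k=4: prepend 't' → 'tatnu'
k=5: prepend 'k' → 'ktatnu'
k=6: prepend 'p' → 'pktatnu'
k=7: prepend 'f' → 'fpktatnu'

fpktatnu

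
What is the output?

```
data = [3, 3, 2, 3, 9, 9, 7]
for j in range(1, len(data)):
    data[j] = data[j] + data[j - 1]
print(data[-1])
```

36

j=1: data[1] = 3+3 = 6 → [3, 6, 2, 3, 9, 9, 7]
j=2: data[2] = 2+6 = 8 → [3, 6, 8, 3, 9, 9, 7]
j=3: data[3] = 3+8 = 11 → [3, 6, 8, 11, 9, 9, 7]
j=4: data[4] = 9+11 = 20 → [3, 6, 8, 11, 20, 9, 7]
j=5: data[5] = 9+20 = 29 → [3, 6, 8, 11, 20, 29, 7]
j=6: data[6] = 7+29 = 36 → [3, 6, 8, 11, 20, 29, 36]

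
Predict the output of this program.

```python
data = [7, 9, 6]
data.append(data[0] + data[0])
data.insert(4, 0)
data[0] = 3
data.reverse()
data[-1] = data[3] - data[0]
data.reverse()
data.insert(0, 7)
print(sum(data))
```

append data[0]+data[0] = 7+7 = 14 → [7, 9, 6, 14]
insert 0 at 4 → [7, 9, 6, 14, 0]
data[0] = 3 → [3, 9, 6, 14, 0]
reverse → [0, 14, 6, 9, 3]
data[-1] = data[3]-data[0] = 9-0 = 9 → [0, 14, 6, 9, 9]
reverse → [9, 9, 6, 14, 0]
insert 7 at 0 → [7, 9, 9, 6, 14, 0]
sum = 45

45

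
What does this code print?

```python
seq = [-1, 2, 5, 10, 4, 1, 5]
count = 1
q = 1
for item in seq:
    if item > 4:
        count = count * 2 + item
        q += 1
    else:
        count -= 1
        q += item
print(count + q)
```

item=-1: not >4, count = 1-1 = 0; q=0
item=2: not >4, count = 0-1 = -1; q=2
item=5: >4, count = (-1)*2+5 = 3; q=3
item=10: >4, count = 3*2+10 = 16; q=4
item=4: not >4, count = 16-1 = 15; q=8
item=1: not >4, count = 15-1 = 14; q=9
item=5: >4, count = 14*2+5 = 33; q=10
count+q = 33+10 = 43

43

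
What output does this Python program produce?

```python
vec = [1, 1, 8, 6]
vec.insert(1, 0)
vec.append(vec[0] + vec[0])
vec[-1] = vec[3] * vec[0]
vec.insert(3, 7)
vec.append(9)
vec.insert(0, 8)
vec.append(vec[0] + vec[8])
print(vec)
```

[8, 1, 0, 1, 7, 8, 6, 8, 9, 17]

insert 0 at 1 → [1, 0, 1, 8, 6]
append vec[0]+vec[0] = 1+1 = 2 → [1, 0, 1, 8, 6, 2]
vec[-1] = vec[3]*vec[0] = 8*1 = 8 → [1, 0, 1, 8, 6, 8]
insert 7 at 3 → [1, 0, 1, 7, 8, 6, 8]
append 9 → [1, 0, 1, 7, 8, 6, 8, 9]
insert 8 at 0 → [8, 1, 0, 1, 7, 8, 6, 8, 9]
append vec[0]+vec[8] = 8+9 = 17 → [8, 1, 0, 1, 7, 8, 6, 8, 9, 17]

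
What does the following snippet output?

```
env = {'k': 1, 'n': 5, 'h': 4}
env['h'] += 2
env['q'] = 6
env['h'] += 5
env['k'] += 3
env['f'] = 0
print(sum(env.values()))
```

26

env['h'] = 4+2 = 6 → {'k': 1, 'n': 5, 'h': 6}
env['q'] = 6 → {'k': 1, 'n': 5, 'h': 6, 'q': 6}
env['h'] = 6+5 = 11 → {'k': 1, 'n': 5, 'h': 11, 'q': 6}
env['k'] = 1+3 = 4 → {'k': 4, 'n': 5, 'h': 11, 'q': 6}
env['f'] = 0 → {'k': 4, 'n': 5, 'h': 11, 'q': 6, 'f': 0}
sum of values = 26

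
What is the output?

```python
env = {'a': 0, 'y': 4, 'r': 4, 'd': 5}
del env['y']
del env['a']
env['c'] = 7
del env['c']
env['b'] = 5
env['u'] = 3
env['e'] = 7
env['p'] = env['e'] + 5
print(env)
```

{'r': 4, 'd': 5, 'b': 5, 'u': 3, 'e': 7, 'p': 12}

del 'y' → {'a': 0, 'r': 4, 'd': 5}
del 'a' → {'r': 4, 'd': 5}
env['c'] = 7 → {'r': 4, 'd': 5, 'c': 7}
del 'c' → {'r': 4, 'd': 5}
env['b'] = 5 → {'r': 4, 'd': 5, 'b': 5}
env['u'] = 3 → {'r': 4, 'd': 5, 'b': 5, 'u': 3}
env['e'] = 7 → {'r': 4, 'd': 5, 'b': 5, 'u': 3, 'e': 7}
env['p'] = env['e']+5 = 12 → {'r': 4, 'd': 5, 'b': 5, 'u': 3, 'e': 7, 'p': 12}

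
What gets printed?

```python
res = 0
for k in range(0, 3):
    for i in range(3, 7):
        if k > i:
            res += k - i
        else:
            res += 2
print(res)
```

24

k=0,i=3: not 0>3, res = 0+2 = 2
k=0,i=4: not 0>4, res = 2+2 = 4
k=0,i=5: not 0>5, res = 4+2 = 6
k=0,i=6: not 0>6, res = 6+2 = 8
k=1,i=3: not 1>3, res = 8+2 = 10
k=1,i=4: not 1>4, res = 10+2 = 12
k=1,i=5: not 1>5, res = 12+2 = 14
k=1,i=6: not 1>6, res = 14+2 = 16
k=2,i=3: not 2>3, res = 16+2 = 18
k=2,i=4: not 2>4, res = 18+2 = 20
k=2,i=5: not 2>5, res = 20+2 = 22
k=2,i=6: not 2>6, res = 22+2 = 24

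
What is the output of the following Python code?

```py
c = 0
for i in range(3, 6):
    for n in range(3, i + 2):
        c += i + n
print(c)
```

75

i=3,n=3: c = 0+6 = 6
i=3,n=4: c = 6+7 = 13
i=4,n=3: c = 13+7 = 20
i=4,n=4: c = 20+8 = 28
i=4,n=5: c = 28+9 = 37
i=5,n=3: c = 37+8 = 45
i=5,n=4: c = 45+9 = 54
i=5,n=5: c = 54+10 = 64
i=5,n=6: c = 64+11 = 75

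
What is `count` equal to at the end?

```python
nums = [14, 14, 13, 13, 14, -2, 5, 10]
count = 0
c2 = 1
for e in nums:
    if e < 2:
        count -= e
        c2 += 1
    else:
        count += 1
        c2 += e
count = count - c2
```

-76

e=14: not <2, count = 0+1 = 1; c2=15
e=14: not <2, count = 1+1 = 2; c2=29
e=13: not <2, count = 2+1 = 3; c2=42
e=13: not <2, count = 3+1 = 4; c2=55
e=14: not <2, count = 4+1 = 5; c2=69
e=-2: <2, count = 5-(-2) = 7; c2=70
e=5: not <2, count = 7+1 = 8; c2=75
e=10: not <2, count = 8+1 = 9; c2=85
count-c2 = 9-85 = -76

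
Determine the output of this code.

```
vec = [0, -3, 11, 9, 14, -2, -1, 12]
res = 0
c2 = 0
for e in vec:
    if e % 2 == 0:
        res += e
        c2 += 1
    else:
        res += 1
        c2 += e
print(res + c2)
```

e=0: even, res = 0+0 = 0; c2=1
e=-3: not even, res = 0+1 = 1; c2=-2
e=11: not even, res = 1+1 = 2; c2=9
e=9: not even, res = 2+1 = 3; c2=18
e=14: even, res = 3+14 = 17; c2=19
e=-2: even, res = 17+(-2) = 15; c2=20
e=-1: not even, res = 15+1 = 16; c2=19
e=12: even, res = 16+12 = 28; c2=20
res+c2 = 28+20 = 48

48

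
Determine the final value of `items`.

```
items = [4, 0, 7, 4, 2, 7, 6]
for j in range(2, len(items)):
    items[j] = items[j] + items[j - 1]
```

j=2: items[2] = 7+0 = 7 → [4, 0, 7, 4, 2, 7, 6]
j=3: items[3] = 4+7 = 11 → [4, 0, 7, 11, 2, 7, 6]
j=4: items[4] = 2+11 = 13 → [4, 0, 7, 11, 13, 7, 6]
j=5: items[5] = 7+13 = 20 → [4, 0, 7, 11, 13, 20, 6]
j=6: items[6] = 6+20 = 26 → [4, 0, 7, 11, 13, 20, 26]

[4, 0, 7, 11, 13, 20, 26]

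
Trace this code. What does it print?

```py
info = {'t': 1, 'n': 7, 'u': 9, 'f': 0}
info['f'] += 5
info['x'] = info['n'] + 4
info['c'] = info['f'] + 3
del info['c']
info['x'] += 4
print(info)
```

{'t': 1, 'n': 7, 'u': 9, 'f': 5, 'x': 15}

info['f'] = 0+5 = 5 → {'t': 1, 'n': 7, 'u': 9, 'f': 5}
info['x'] = info['n']+4 = 11 → {'t': 1, 'n': 7, 'u': 9, 'f': 5, 'x': 11}
info['c'] = info['f']+3 = 8 → {'t': 1, 'n': 7, 'u': 9, 'f': 5, 'x': 11, 'c': 8}
del 'c' → {'t': 1, 'n': 7, 'u': 9, 'f': 5, 'x': 11}
info['x'] = 11+4 = 15 → {'t': 1, 'n': 7, 'u': 9, 'f': 5, 'x': 15}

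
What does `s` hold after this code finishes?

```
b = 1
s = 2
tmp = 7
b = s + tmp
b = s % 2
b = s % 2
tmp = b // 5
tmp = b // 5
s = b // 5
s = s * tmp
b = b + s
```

b = 2+7 = 9
b = 2%2 = 0
b = 2%2 = 0
tmp = 0//5 = 0
tmp = 0//5 = 0
s = 0//5 = 0
s = 0*0 = 0
b = 0+0 = 0

0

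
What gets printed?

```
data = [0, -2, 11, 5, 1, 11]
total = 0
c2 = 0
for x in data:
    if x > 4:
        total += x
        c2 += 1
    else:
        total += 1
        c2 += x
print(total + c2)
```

x=0: not >4, total = 0+1 = 1; c2=0
x=-2: not >4, total = 1+1 = 2; c2=-2
x=11: >4, total = 2+11 = 13; c2=-1
x=5: >4, total = 13+5 = 18; c2=0
x=1: not >4, total = 18+1 = 19; c2=1
x=11: >4, total = 19+11 = 30; c2=2
total+c2 = 30+2 = 32

32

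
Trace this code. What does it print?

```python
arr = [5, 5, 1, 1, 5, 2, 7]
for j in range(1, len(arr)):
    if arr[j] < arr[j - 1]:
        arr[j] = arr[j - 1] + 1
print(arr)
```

j=1: 5>=5, unchanged → [5, 5, 1, 1, 5, 2, 7]
j=2: 1<5, arr[2] = 5+1 = 6 → [5, 5, 6, 1, 5, 2, 7]
j=3: 1<6, arr[3] = 6+1 = 7 → [5, 5, 6, 7, 5, 2, 7]
j=4: 5<7, arr[4] = 7+1 = 8 → [5, 5, 6, 7, 8, 2, 7]
j=5: 2<8, arr[5] = 8+1 = 9 → [5, 5, 6, 7, 8, 9, 7]
j=6: 7<9, arr[6] = 9+1 = 10 → [5, 5, 6, 7, 8, 9, 10]

[5, 5, 6, 7, 8, 9, 10]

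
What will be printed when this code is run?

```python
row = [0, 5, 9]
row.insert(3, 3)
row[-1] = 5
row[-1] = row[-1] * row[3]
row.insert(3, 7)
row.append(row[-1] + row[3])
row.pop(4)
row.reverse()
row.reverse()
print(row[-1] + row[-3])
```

insert 3 at 3 → [0, 5, 9, 3]
row[-1] = 5 → [0, 5, 9, 5]
row[-1] = row[-1]*row[3] = 5*5 = 25 → [0, 5, 9, 25]
insert 7 at 3 → [0, 5, 9, 7, 25]
append row[-1]+row[3] = 25+7 = 32 → [0, 5, 9, 7, 25, 32]
pop(4) removes 25 → [0, 5, 9, 7, 32]
reverse → [32, 7, 9, 5, 0]
reverse → [0, 5, 9, 7, 32]
row[-1]+row[-3] = 32+9 = 41

41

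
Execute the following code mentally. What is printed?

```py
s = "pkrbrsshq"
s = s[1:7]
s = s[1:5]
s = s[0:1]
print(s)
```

r

slice [1:7] → 'krbrss'
slice [1:5] → 'rbrs'
slice [0:1] → 'r'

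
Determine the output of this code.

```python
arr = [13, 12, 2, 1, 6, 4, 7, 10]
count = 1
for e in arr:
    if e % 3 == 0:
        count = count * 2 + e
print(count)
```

e=13: not %3==0
e=12: %3==0, count = 1*2+12 = 14
e=2: not %3==0
e=1: not %3==0
e=6: %3==0, count = 14*2+6 = 34
e=4: not %3==0
e=7: not %3==0
e=10: not %3==0

34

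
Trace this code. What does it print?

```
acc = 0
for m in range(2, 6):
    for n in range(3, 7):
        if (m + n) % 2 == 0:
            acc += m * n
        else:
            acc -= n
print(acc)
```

88

m=2,n=3: odd sum, acc = 0-3 = -3
m=2,n=4: even sum, acc = (-3)+8 = 5
m=2,n=5: odd sum, acc = 5-5 = 0
m=2,n=6: even sum, acc = 0+12 = 12
m=3,n=3: even sum, acc = 12+9 = 21
m=3,n=4: odd sum, acc = 21-4 = 17
m=3,n=5: even sum, acc = 17+15 = 32
m=3,n=6: odd sum, acc = 32-6 = 26
m=4,n=3: odd sum, acc = 26-3 = 23
m=4,n=4: even sum, acc = 23+16 = 39
m=4,n=5: odd sum, acc = 39-5 = 34
m=4,n=6: even sum, acc = 34+24 = 58
m=5,n=3: even sum, acc = 58+15 = 73
m=5,n=4: odd sum, acc = 73-4 = 69
m=5,n=5: even sum, acc = 69+25 = 94
m=5,n=6: odd sum, acc = 94-6 = 88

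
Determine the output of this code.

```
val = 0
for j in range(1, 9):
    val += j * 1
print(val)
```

j=1: val = 0+1*1 = 1
j=2: val = 1+2*1 = 3
j=3: val = 3+3*1 = 6
j=4: val = 6+4*1 = 10
j=5: val = 10+5*1 = 15
j=6: val = 15+6*1 = 21
j=7: val = 21+7*1 = 28
j=8: val = 28+8*1 = 36

36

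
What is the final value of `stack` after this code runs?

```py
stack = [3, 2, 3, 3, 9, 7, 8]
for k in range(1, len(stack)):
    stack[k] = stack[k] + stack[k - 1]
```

k=1: stack[1] = 2+3 = 5 → [3, 5, 3, 3, 9, 7, 8]
k=2: stack[2] = 3+5 = 8 → [3, 5, 8, 3, 9, 7, 8]
k=3: stack[3] = 3+8 = 11 → [3, 5, 8, 11, 9, 7, 8]
k=4: stack[4] = 9+11 = 20 → [3, 5, 8, 11, 20, 7, 8]
k=5: stack[5] = 7+20 = 27 → [3, 5, 8, 11, 20, 27, 8]
k=6: stack[6] = 8+27 = 35 → [3, 5, 8, 11, 20, 27, 35]

[3, 5, 8, 11, 20, 27, 35]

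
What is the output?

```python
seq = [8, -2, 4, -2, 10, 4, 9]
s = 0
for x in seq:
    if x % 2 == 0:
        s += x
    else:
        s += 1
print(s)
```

x=8: even, s = 0+8 = 8
x=-2: even, s = 8+(-2) = 6
x=4: even, s = 6+4 = 10
x=-2: even, s = 10+(-2) = 8
x=10: even, s = 8+10 = 18
x=4: even, s = 18+4 = 22
x=9: not even, s = 22+1 = 23

23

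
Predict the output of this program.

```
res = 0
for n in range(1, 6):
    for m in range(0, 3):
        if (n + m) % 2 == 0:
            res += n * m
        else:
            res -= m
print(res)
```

13

n=1,m=0: odd sum, res = 0-0 = 0
n=1,m=1: even sum, res = 0+1 = 1
n=1,m=2: odd sum, res = 1-2 = -1
n=2,m=0: even sum, res = (-1)+0 = -1
n=2,m=1: odd sum, res = (-1)-1 = -2
n=2,m=2: even sum, res = (-2)+4 = 2
n=3,m=0: odd sum, res = 2-0 = 2
n=3,m=1: even sum, res = 2+3 = 5
n=3,m=2: odd sum, res = 5-2 = 3
n=4,m=0: even sum, res = 3+0 = 3
n=4,m=1: odd sum, res = 3-1 = 2
n=4,m=2: even sum, res = 2+8 = 10
n=5,m=0: odd sum, res = 10-0 = 10
n=5,m=1: even sum, res = 10+5 = 15
n=5,m=2: odd sum, res = 15-2 = 13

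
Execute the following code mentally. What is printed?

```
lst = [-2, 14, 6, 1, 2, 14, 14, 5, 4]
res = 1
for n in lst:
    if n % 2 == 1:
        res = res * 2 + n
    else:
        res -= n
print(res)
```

-125

n=-2: not odd, res = 1-(-2) = 3
n=14: not odd, res = 3-14 = -11
n=6: not odd, res = (-11)-6 = -17
n=1: odd, res = (-17)*2+1 = -33
n=2: not odd, res = (-33)-2 = -35
n=14: not odd, res = (-35)-14 = -49
n=14: not odd, res = (-49)-14 = -63
n=5: odd, res = (-63)*2+5 = -121
n=4: not odd, res = (-121)-4 = -125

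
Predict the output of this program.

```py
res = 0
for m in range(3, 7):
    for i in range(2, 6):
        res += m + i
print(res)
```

m=3,i=2: res = 0+5 = 5
m=3,i=3: res = 5+6 = 11
m=3,i=4: res = 11+7 = 18
m=3,i=5: res = 18+8 = 26
m=4,i=2: res = 26+6 = 32
m=4,i=3: res = 32+7 = 39
m=4,i=4: res = 39+8 = 47
m=4,i=5: res = 47+9 = 56
m=5,i=2: res = 56+7 = 63
m=5,i=3: res = 63+8 = 71
m=5,i=4: res = 71+9 = 80
m=5,i=5: res = 80+10 = 90
m=6,i=2: res = 90+8 = 98
m=6,i=3: res = 98+9 = 107
m=6,i=4: res = 107+10 = 117
m=6,i=5: res = 117+11 = 128

128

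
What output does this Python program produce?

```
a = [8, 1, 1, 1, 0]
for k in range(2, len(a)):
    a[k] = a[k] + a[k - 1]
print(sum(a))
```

17

k=2: a[2] = 1+1 = 2 → [8, 1, 2, 1, 0]
k=3: a[3] = 1+2 = 3 → [8, 1, 2, 3, 0]
k=4: a[4] = 0+3 = 3 → [8, 1, 2, 3, 3]
sum = 17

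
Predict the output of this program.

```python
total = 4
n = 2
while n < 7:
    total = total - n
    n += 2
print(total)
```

-8

n=2: total = 4-2 = 2
n=4: total = 2-4 = -2
n=6: total = (-2)-6 = -8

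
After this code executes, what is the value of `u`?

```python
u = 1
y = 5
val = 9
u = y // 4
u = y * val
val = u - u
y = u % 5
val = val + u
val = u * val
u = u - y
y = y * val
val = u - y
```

45

u = 5//4 = 1
u = 5*9 = 45
val = 45-45 = 0
y = 45%5 = 0
val = 0+45 = 45
val = 45*45 = 2025
u = 45-0 = 45
y = 0*2025 = 0
val = 45-0 = 45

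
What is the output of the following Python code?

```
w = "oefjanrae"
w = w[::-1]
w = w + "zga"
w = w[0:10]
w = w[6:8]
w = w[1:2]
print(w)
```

reverse → 'earnajfeo'
+ 'zga' → 'earnajfeozga'
slice [0:10] → 'earnajfeoz'
slice [6:8] → 'fe'
slice [1:2] → 'e'

e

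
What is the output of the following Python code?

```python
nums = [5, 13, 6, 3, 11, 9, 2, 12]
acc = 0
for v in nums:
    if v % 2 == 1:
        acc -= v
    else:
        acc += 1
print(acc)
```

-38

v=5: odd, acc = 0-5 = -5
v=13: odd, acc = (-5)-13 = -18
v=6: not odd, acc = (-18)+1 = -17
v=3: odd, acc = (-17)-3 = -20
v=11: odd, acc = (-20)-11 = -31
v=9: odd, acc = (-31)-9 = -40
v=2: not odd, acc = (-40)+1 = -39
v=12: not odd, acc = (-39)+1 = -38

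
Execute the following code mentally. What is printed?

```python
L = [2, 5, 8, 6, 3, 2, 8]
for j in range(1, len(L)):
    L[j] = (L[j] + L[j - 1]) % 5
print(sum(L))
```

j=1: L[1] = (5+2)%5 = 2 → [2, 2, 8, 6, 3, 2, 8]
j=2: L[2] = (8+2)%5 = 0 → [2, 2, 0, 6, 3, 2, 8]
j=3: L[3] = (6+0)%5 = 1 → [2, 2, 0, 1, 3, 2, 8]
j=4: L[4] = (3+1)%5 = 4 → [2, 2, 0, 1, 4, 2, 8]
j=5: L[5] = (2+4)%5 = 1 → [2, 2, 0, 1, 4, 1, 8]
j=6: L[6] = (8+1)%5 = 4 → [2, 2, 0, 1, 4, 1, 4]
sum = 14

14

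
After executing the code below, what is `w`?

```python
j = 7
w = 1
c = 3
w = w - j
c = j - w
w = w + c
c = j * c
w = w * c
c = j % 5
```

637

w = 1-7 = -6
c = 7-(-6) = 13
w = (-6)+13 = 7
c = 7*13 = 91
w = 7*91 = 637
c = 7%5 = 2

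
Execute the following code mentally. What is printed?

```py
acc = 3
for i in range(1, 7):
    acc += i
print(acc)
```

24

i=1: acc = 3+1 = 4
i=2: acc = 4+2 = 6
i=3: acc = 6+3 = 9
i=4: acc = 9+4 = 13
i=5: acc = 13+5 = 18
i=6: acc = 18+6 = 24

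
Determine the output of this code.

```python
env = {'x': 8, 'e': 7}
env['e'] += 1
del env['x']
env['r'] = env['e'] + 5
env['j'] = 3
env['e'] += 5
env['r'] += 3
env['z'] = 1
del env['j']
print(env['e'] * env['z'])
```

env['e'] = 7+1 = 8 → {'x': 8, 'e': 8}
del 'x' → {'e': 8}
env['r'] = env['e']+5 = 13 → {'e': 8, 'r': 13}
env['j'] = 3 → {'e': 8, 'r': 13, 'j': 3}
env['e'] = 8+5 = 13 → {'e': 13, 'r': 13, 'j': 3}
env['r'] = 13+3 = 16 → {'e': 13, 'r': 16, 'j': 3}
env['z'] = 1 → {'e': 13, 'r': 16, 'j': 3, 'z': 1}
del 'j' → {'e': 13, 'r': 16, 'z': 1}
env['e']*env['z'] = 13*1 = 13

13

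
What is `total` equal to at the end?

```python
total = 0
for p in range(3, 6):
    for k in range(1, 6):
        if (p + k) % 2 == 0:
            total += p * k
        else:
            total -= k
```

75

p=3,k=1: even sum, total = 0+3 = 3
p=3,k=2: odd sum, total = 3-2 = 1
p=3,k=3: even sum, total = 1+9 = 10
p=3,k=4: odd sum, total = 10-4 = 6
p=3,k=5: even sum, total = 6+15 = 21
p=4,k=1: odd sum, total = 21-1 = 20
p=4,k=2: even sum, total = 20+8 = 28
p=4,k=3: odd sum, total = 28-3 = 25
p=4,k=4: even sum, total = 25+16 = 41
p=4,k=5: odd sum, total = 41-5 = 36
p=5,k=1: even sum, total = 36+5 = 41
p=5,k=2: odd sum, total = 41-2 = 39
p=5,k=3: even sum, total = 39+15 = 54
p=5,k=4: odd sum, total = 54-4 = 50
p=5,k=5: even sum, total = 50+25 = 75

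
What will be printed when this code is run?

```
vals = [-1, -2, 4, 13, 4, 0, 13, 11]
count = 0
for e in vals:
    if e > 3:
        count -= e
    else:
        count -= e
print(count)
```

-42

e=-1: not >3, count = 0-(-1) = 1
e=-2: not >3, count = 1-(-2) = 3
e=4: >3, count = 3-4 = -1
e=13: >3, count = (-1)-13 = -14
e=4: >3, count = (-14)-4 = -18
e=0: not >3, count = (-18)-0 = -18
e=13: >3, count = (-18)-13 = -31
e=11: >3, count = (-31)-11 = -42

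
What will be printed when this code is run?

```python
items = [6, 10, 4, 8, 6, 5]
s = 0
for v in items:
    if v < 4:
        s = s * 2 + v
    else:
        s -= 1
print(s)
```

v=6: not <4, s = 0-1 = -1
v=10: not <4, s = (-1)-1 = -2
v=4: not <4, s = (-2)-1 = -3
v=8: not <4, s = (-3)-1 = -4
v=6: not <4, s = (-4)-1 = -5
v=5: not <4, s = (-5)-1 = -6

-6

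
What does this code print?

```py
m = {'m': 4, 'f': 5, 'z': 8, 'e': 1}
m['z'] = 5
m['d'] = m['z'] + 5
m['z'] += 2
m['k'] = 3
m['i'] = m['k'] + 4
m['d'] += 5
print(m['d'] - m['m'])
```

11

m['z'] = 5 → {'m': 4, 'f': 5, 'z': 5, 'e': 1}
m['d'] = m['z']+5 = 10 → {'m': 4, 'f': 5, 'z': 5, 'e': 1, 'd': 10}
m['z'] = 5+2 = 7 → {'m': 4, 'f': 5, 'z': 7, 'e': 1, 'd': 10}
m['k'] = 3 → {'m': 4, 'f': 5, 'z': 7, 'e': 1, 'd': 10, 'k': 3}
m['i'] = m['k']+4 = 7 → {'m': 4, 'f': 5, 'z': 7, 'e': 1, 'd': 10, 'k': 3, 'i': 7}
m['d'] = 10+5 = 15 → {'m': 4, 'f': 5, 'z': 7, 'e': 1, 'd': 15, 'k': 3, 'i': 7}
m['d']-m['m'] = 15-4 = 11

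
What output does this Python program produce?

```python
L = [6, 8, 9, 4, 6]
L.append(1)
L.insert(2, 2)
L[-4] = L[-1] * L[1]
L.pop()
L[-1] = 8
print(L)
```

append 1 → [6, 8, 9, 4, 6, 1]
insert 2 at 2 → [6, 8, 2, 9, 4, 6, 1]
L[-4] = L[-1]*L[1] = 1*8 = 8 → [6, 8, 2, 8, 4, 6, 1]
pop() removes 1 → [6, 8, 2, 8, 4, 6]
L[-1] = 8 → [6, 8, 2, 8, 4, 8]

[6, 8, 2, 8, 4, 8]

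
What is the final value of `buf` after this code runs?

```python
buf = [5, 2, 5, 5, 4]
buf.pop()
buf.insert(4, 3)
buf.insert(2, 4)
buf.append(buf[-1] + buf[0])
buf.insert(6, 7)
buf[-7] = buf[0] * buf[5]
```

pop() removes 4 → [5, 2, 5, 5]
insert 3 at 4 → [5, 2, 5, 5, 3]
insert 4 at 2 → [5, 2, 4, 5, 5, 3]
append buf[-1]+buf[0] = 3+5 = 8 → [5, 2, 4, 5, 5, 3, 8]
insert 7 at 6 → [5, 2, 4, 5, 5, 3, 7, 8]
buf[-7] = buf[0]*buf[5] = 5*3 = 15 → [5, 15, 4, 5, 5, 3, 7, 8]

[5, 15, 4, 5, 5, 3, 7, 8]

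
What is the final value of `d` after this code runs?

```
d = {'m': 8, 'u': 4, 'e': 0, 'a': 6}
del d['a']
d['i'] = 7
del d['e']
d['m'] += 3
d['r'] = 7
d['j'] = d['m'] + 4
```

{'m': 11, 'u': 4, 'i': 7, 'r': 7, 'j': 15}

del 'a' → {'m': 8, 'u': 4, 'e': 0}
d['i'] = 7 → {'m': 8, 'u': 4, 'e': 0, 'i': 7}
del 'e' → {'m': 8, 'u': 4, 'i': 7}
d['m'] = 8+3 = 11 → {'m': 11, 'u': 4, 'i': 7}
d['r'] = 7 → {'m': 11, 'u': 4, 'i': 7, 'r': 7}
d['j'] = d['m']+4 = 15 → {'m': 11, 'u': 4, 'i': 7, 'r': 7, 'j': 15}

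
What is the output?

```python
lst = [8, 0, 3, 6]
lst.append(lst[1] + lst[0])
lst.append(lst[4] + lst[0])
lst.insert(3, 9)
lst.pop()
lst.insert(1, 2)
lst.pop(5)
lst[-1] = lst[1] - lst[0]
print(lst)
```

[8, 2, 0, 3, 9, -6]

append lst[1]+lst[0] = 0+8 = 8 → [8, 0, 3, 6, 8]
append lst[4]+lst[0] = 8+8 = 16 → [8, 0, 3, 6, 8, 16]
insert 9 at 3 → [8, 0, 3, 9, 6, 8, 16]
pop() removes 16 → [8, 0, 3, 9, 6, 8]
insert 2 at 1 → [8, 2, 0, 3, 9, 6, 8]
pop(5) removes 6 → [8, 2, 0, 3, 9, 8]
lst[-1] = lst[1]-lst[0] = 2-8 = -6 → [8, 2, 0, 3, 9, -6]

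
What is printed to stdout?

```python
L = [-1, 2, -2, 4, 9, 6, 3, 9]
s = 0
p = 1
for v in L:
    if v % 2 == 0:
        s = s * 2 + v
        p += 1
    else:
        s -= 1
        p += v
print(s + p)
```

v=-1: not even, s = 0-1 = -1; p=0
v=2: even, s = (-1)*2+2 = 0; p=1
v=-2: even, s = 0*2+(-2) = -2; p=2
v=4: even, s = (-2)*2+4 = 0; p=3
v=9: not even, s = 0-1 = -1; p=12
v=6: even, s = (-1)*2+6 = 4; p=13
v=3: not even, s = 4-1 = 3; p=16
v=9: not even, s = 3-1 = 2; p=25
s+p = 2+25 = 27

27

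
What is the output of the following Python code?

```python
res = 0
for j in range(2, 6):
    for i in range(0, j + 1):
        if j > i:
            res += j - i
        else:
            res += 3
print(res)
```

j=2,i=0: 2>0, res = 0+2 = 2
j=2,i=1: 2>1, res = 2+1 = 3
j=2,i=2: not 2>2, res = 3+3 = 6
j=3,i=0: 3>0, res = 6+3 = 9
j=3,i=1: 3>1, res = 9+2 = 11
j=3,i=2: 3>2, res = 11+1 = 12
j=3,i=3: not 3>3, res = 12+3 = 15
j=4,i=0: 4>0, res = 15+4 = 19
j=4,i=1: 4>1, res = 19+3 = 22
j=4,i=2: 4>2, res = 22+2 = 24
j=4,i=3: 4>3, res = 24+1 = 25
j=4,i=4: not 4>4, res = 25+3 = 28
j=5,i=0: 5>0, res = 28+5 = 33
j=5,i=1: 5>1, res = 33+4 = 37
j=5,i=2: 5>2, res = 37+3 = 40
j=5,i=3: 5>3, res = 40+2 = 42
j=5,i=4: 5>4, res = 42+1 = 43
j=5,i=5: not 5>5, res = 43+3 = 46

46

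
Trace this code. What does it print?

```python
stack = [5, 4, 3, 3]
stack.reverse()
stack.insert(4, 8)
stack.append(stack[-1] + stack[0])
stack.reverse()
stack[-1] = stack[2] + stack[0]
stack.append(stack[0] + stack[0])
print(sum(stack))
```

reverse → [3, 3, 4, 5]
insert 8 at 4 → [3, 3, 4, 5, 8]
append stack[-1]+stack[0] = 8+3 = 11 → [3, 3, 4, 5, 8, 11]
reverse → [11, 8, 5, 4, 3, 3]
stack[-1] = stack[2]+stack[0] = 5+11 = 16 → [11, 8, 5, 4, 3, 16]
append stack[0]+stack[0] = 11+11 = 22 → [11, 8, 5, 4, 3, 16, 22]
sum = 69

69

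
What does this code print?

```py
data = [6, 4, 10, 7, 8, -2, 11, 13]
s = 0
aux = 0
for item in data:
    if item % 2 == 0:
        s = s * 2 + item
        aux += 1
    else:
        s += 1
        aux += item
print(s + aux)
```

224

item=6: even, s = 0*2+6 = 6; aux=1
item=4: even, s = 6*2+4 = 16; aux=2
item=10: even, s = 16*2+10 = 42; aux=3
item=7: not even, s = 42+1 = 43; aux=10
item=8: even, s = 43*2+8 = 94; aux=11
item=-2: even, s = 94*2+(-2) = 186; aux=12
item=11: not even, s = 186+1 = 187; aux=23
item=13: not even, s = 187+1 = 188; aux=36
s+aux = 188+36 = 224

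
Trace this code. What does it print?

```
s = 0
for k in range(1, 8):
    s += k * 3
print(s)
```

84

k=1: s = 0+1*3 = 3
k=2: s = 3+2*3 = 9
k=3: s = 9+3*3 = 18
k=4: s = 18+4*3 = 30
k=5: s = 30+5*3 = 45
k=6: s = 45+6*3 = 63
k=7: s = 63+7*3 = 84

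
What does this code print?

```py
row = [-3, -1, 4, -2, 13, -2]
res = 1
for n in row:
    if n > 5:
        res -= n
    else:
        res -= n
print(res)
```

n=-3: not >5, res = 1-(-3) = 4
n=-1: not >5, res = 4-(-1) = 5
n=4: not >5, res = 5-4 = 1
n=-2: not >5, res = 1-(-2) = 3
n=13: >5, res = 3-13 = -10
n=-2: not >5, res = (-10)-(-2) = -8

-8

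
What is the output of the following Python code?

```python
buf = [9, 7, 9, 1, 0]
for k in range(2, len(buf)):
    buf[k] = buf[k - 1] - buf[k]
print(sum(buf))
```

k=2: buf[2] = 7-9 = -2 → [9, 7, -2, 1, 0]
k=3: buf[3] = (-2)-1 = -3 → [9, 7, -2, -3, 0]
k=4: buf[4] = (-3)-0 = -3 → [9, 7, -2, -3, -3]
sum = 8

8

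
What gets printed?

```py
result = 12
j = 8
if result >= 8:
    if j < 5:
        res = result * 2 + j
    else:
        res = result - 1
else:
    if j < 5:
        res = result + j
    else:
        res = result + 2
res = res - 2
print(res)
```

result=12, j=8
result >= 8 is True; j < 5 is False
→ res = result - 1 = 11
res = 11-2 = 9

9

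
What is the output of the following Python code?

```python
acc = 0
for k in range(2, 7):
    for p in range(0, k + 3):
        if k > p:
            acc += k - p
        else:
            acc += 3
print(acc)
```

100

k=2,p=0: 2>0, acc = 0+2 = 2
k=2,p=1: 2>1, acc = 2+1 = 3
k=2,p=2: not 2>2, acc = 3+3 = 6
k=2,p=3: not 2>3, acc = 6+3 = 9
k=2,p=4: not 2>4, acc = 9+3 = 12
k=3,p=0: 3>0, acc = 12+3 = 15
k=3,p=1: 3>1, acc = 15+2 = 17
k=3,p=2: 3>2, acc = 17+1 = 18
k=3,p=3: not 3>3, acc = 18+3 = 21
k=3,p=4: not 3>4, acc = 21+3 = 24
k=3,p=5: not 3>5, acc = 24+3 = 27
k=4,p=0: 4>0, acc = 27+4 = 31
k=4,p=1: 4>1, acc = 31+3 = 34
k=4,p=2: 4>2, acc = 34+2 = 36
k=4,p=3: 4>3, acc = 36+1 = 37
k=4,p=4: not 4>4, acc = 37+3 = 40
k=4,p=5: not 4>5, acc = 40+3 = 43
k=4,p=6: not 4>6, acc = 43+3 = 46
k=5,p=0: 5>0, acc = 46+5 = 51
k=5,p=1: 5>1, acc = 51+4 = 55
k=5,p=2: 5>2, acc = 55+3 = 58
k=5,p=3: 5>3, acc = 58+2 = 60
k=5,p=4: 5>4, acc = 60+1 = 61
k=5,p=5: not 5>5, acc = 61+3 = 64
k=5,p=6: not 5>6, acc = 64+3 = 67
k=5,p=7: not 5>7, acc = 67+3 = 70
k=6,p=0: 6>0, acc = 70+6 = 76
k=6,p=1: 6>1, acc = 76+5 = 81
k=6,p=2: 6>2, acc = 81+4 = 85
k=6,p=3: 6>3, acc = 85+3 = 88
k=6,p=4: 6>4, acc = 88+2 = 90
k=6,p=5: 6>5, acc = 90+1 = 91
k=6,p=6: not 6>6, acc = 91+3 = 94
k=6,p=7: not 6>7, acc = 94+3 = 97
k=6,p=8: not 6>8, acc = 97+3 = 100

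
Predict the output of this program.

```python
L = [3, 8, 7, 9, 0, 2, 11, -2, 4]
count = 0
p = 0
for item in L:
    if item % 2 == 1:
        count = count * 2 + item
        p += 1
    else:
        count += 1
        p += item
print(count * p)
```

1520

item=3: odd, count = 0*2+3 = 3; p=1
item=8: not odd, count = 3+1 = 4; p=9
item=7: odd, count = 4*2+7 = 15; p=10
item=9: odd, count = 15*2+9 = 39; p=11
item=0: not odd, count = 39+1 = 40; p=11
item=2: not odd, count = 40+1 = 41; p=13
item=11: odd, count = 41*2+11 = 93; p=14
item=-2: not odd, count = 93+1 = 94; p=12
item=4: not odd, count = 94+1 = 95; p=16
count*p = 95*16 = 1520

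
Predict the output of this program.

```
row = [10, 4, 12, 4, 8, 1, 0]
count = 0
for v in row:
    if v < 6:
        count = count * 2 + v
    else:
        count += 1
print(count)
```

78

v=10: not <6, count = 0+1 = 1
v=4: <6, count = 1*2+4 = 6
v=12: not <6, count = 6+1 = 7
v=4: <6, count = 7*2+4 = 18
v=8: not <6, count = 18+1 = 19
v=1: <6, count = 19*2+1 = 39
v=0: <6, count = 39*2+0 = 78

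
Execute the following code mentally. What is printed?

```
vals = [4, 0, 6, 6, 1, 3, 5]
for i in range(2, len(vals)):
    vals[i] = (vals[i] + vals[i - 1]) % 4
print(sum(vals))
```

8

i=2: vals[2] = (6+0)%4 = 2 → [4, 0, 2, 6, 1, 3, 5]
i=3: vals[3] = (6+2)%4 = 0 → [4, 0, 2, 0, 1, 3, 5]
i=4: vals[4] = (1+0)%4 = 1 → [4, 0, 2, 0, 1, 3, 5]
i=5: vals[5] = (3+1)%4 = 0 → [4, 0, 2, 0, 1, 0, 5]
i=6: vals[6] = (5+0)%4 = 1 → [4, 0, 2, 0, 1, 0, 1]
sum = 8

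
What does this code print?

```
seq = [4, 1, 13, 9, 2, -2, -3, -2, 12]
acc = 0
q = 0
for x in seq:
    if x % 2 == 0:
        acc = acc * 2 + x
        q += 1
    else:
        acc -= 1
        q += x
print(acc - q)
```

3

x=4: even, acc = 0*2+4 = 4; q=1
x=1: not even, acc = 4-1 = 3; q=2
x=13: not even, acc = 3-1 = 2; q=15
x=9: not even, acc = 2-1 = 1; q=24
x=2: even, acc = 1*2+2 = 4; q=25
x=-2: even, acc = 4*2+(-2) = 6; q=26
x=-3: not even, acc = 6-1 = 5; q=23
x=-2: even, acc = 5*2+(-2) = 8; q=24
x=12: even, acc = 8*2+12 = 28; q=25
acc-q = 28-25 = 3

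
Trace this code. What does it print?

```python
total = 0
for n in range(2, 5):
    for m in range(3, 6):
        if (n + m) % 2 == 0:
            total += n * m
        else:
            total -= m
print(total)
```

28

n=2,m=3: odd sum, total = 0-3 = -3
n=2,m=4: even sum, total = (-3)+8 = 5
n=2,m=5: odd sum, total = 5-5 = 0
n=3,m=3: even sum, total = 0+9 = 9
n=3,m=4: odd sum, total = 9-4 = 5
n=3,m=5: even sum, total = 5+15 = 20
n=4,m=3: odd sum, total = 20-3 = 17
n=4,m=4: even sum, total = 17+16 = 33
n=4,m=5: odd sum, total = 33-5 = 28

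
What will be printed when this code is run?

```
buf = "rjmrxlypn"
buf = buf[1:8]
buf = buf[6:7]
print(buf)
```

slice [1:8] → 'jmrxlyp'
slice [6:7] → 'p'

p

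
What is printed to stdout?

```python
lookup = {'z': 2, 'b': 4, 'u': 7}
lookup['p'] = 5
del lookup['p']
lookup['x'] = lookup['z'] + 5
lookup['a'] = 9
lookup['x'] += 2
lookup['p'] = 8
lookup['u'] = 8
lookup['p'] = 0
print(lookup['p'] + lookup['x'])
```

9

lookup['p'] = 5 → {'z': 2, 'b': 4, 'u': 7, 'p': 5}
del 'p' → {'z': 2, 'b': 4, 'u': 7}
lookup['x'] = lookup['z']+5 = 7 → {'z': 2, 'b': 4, 'u': 7, 'x': 7}
lookup['a'] = 9 → {'z': 2, 'b': 4, 'u': 7, 'x': 7, 'a': 9}
lookup['x'] = 7+2 = 9 → {'z': 2, 'b': 4, 'u': 7, 'x': 9, 'a': 9}
lookup['p'] = 8 → {'z': 2, 'b': 4, 'u': 7, 'x': 9, 'a': 9, 'p': 8}
lookup['u'] = 8 → {'z': 2, 'b': 4, 'u': 8, 'x': 9, 'a': 9, 'p': 8}
lookup['p'] = 0 → {'z': 2, 'b': 4, 'u': 8, 'x': 9, 'a': 9, 'p': 0}
lookup['p']+lookup['x'] = 0+9 = 9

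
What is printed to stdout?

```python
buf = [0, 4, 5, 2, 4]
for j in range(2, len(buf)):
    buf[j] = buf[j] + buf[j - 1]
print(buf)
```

[0, 4, 9, 11, 15]

j=2: buf[2] = 5+4 = 9 → [0, 4, 9, 2, 4]
j=3: buf[3] = 2+9 = 11 → [0, 4, 9, 11, 4]
j=4: buf[4] = 4+11 = 15 → [0, 4, 9, 11, 15]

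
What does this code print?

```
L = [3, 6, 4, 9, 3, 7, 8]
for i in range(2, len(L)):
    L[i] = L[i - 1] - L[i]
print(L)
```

[3, 6, 2, -7, -10, -17, -25]

i=2: L[2] = 6-4 = 2 → [3, 6, 2, 9, 3, 7, 8]
i=3: L[3] = 2-9 = -7 → [3, 6, 2, -7, 3, 7, 8]
i=4: L[4] = (-7)-3 = -10 → [3, 6, 2, -7, -10, 7, 8]
i=5: L[5] = (-10)-7 = -17 → [3, 6, 2, -7, -10, -17, 8]
i=6: L[6] = (-17)-8 = -25 → [3, 6, 2, -7, -10, -17, -25]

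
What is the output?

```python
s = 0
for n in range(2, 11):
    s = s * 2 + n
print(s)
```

1524

n=2: s = 0*2+2 = 2
n=3: s = 2*2+3 = 7
n=4: s = 7*2+4 = 18
n=5: s = 18*2+5 = 41
n=6: s = 41*2+6 = 88
n=7: s = 88*2+7 = 183
n=8: s = 183*2+8 = 374
n=9: s = 374*2+9 = 757
n=10: s = 757*2+10 = 1524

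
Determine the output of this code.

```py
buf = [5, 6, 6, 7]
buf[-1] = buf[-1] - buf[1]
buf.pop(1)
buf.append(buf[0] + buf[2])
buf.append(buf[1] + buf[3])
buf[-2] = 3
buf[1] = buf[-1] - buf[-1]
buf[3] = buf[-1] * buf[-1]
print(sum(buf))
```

162

buf[-1] = buf[-1]-buf[1] = 7-6 = 1 → [5, 6, 6, 1]
pop(1) removes 6 → [5, 6, 1]
append buf[0]+buf[2] = 5+1 = 6 → [5, 6, 1, 6]
append buf[1]+buf[3] = 6+6 = 12 → [5, 6, 1, 6, 12]
buf[-2] = 3 → [5, 6, 1, 3, 12]
buf[1] = buf[-1]-buf[-1] = 12-12 = 0 → [5, 0, 1, 3, 12]
buf[3] = buf[-1]*buf[-1] = 12*12 = 144 → [5, 0, 1, 144, 12]
sum = 162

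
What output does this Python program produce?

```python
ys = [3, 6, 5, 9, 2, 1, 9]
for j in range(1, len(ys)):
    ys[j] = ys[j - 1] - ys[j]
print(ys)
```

j=1: ys[1] = 3-6 = -3 → [3, -3, 5, 9, 2, 1, 9]
j=2: ys[2] = (-3)-5 = -8 → [3, -3, -8, 9, 2, 1, 9]
j=3: ys[3] = (-8)-9 = -17 → [3, -3, -8, -17, 2, 1, 9]
j=4: ys[4] = (-17)-2 = -19 → [3, -3, -8, -17, -19, 1, 9]
j=5: ys[5] = (-19)-1 = -20 → [3, -3, -8, -17, -19, -20, 9]
j=6: ys[6] = (-20)-9 = -29 → [3, -3, -8, -17, -19, -20, -29]

[3, -3, -8, -17, -19, -20, -29]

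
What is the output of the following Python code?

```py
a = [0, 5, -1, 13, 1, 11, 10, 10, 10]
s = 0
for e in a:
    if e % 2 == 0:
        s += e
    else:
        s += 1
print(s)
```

e=0: even, s = 0+0 = 0
e=5: not even, s = 0+1 = 1
e=-1: not even, s = 1+1 = 2
e=13: not even, s = 2+1 = 3
e=1: not even, s = 3+1 = 4
e=11: not even, s = 4+1 = 5
e=10: even, s = 5+10 = 15
e=10: even, s = 15+10 = 25
e=10: even, s = 25+10 = 35

35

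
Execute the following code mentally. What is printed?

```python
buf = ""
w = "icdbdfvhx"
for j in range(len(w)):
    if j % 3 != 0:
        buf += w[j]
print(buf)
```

cddfhx

j=0: skip
j=1: add 'c' → 'c'
j=2: add 'd' → 'cd'
j=3: skip
j=4: add 'd' → 'cdd'
j=5: add 'f' → 'cddf'
j=6: skip
j=7: add 'h' → 'cddfh'
j=8: add 'x' → 'cddfhx'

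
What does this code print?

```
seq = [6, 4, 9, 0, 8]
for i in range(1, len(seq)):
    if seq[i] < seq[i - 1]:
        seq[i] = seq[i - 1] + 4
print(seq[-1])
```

22

i=1: 4<6, seq[1] = 6+4 = 10 → [6, 10, 9, 0, 8]
i=2: 9<10, seq[2] = 10+4 = 14 → [6, 10, 14, 0, 8]
i=3: 0<14, seq[3] = 14+4 = 18 → [6, 10, 14, 18, 8]
i=4: 8<18, seq[4] = 18+4 = 22 → [6, 10, 14, 18, 22]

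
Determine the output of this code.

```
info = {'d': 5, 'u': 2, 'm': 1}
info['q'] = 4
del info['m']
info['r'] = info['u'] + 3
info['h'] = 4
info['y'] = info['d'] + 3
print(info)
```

info['q'] = 4 → {'d': 5, 'u': 2, 'm': 1, 'q': 4}
del 'm' → {'d': 5, 'u': 2, 'q': 4}
info['r'] = info['u']+3 = 5 → {'d': 5, 'u': 2, 'q': 4, 'r': 5}
info['h'] = 4 → {'d': 5, 'u': 2, 'q': 4, 'r': 5, 'h': 4}
info['y'] = info['d']+3 = 8 → {'d': 5, 'u': 2, 'q': 4, 'r': 5, 'h': 4, 'y': 8}

{'d': 5, 'u': 2, 'q': 4, 'r': 5, 'h': 4, 'y': 8}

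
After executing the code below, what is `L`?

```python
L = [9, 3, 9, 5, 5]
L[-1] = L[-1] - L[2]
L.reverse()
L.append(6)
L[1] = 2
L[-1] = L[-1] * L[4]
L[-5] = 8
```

[-4, 8, 9, 3, 9, 54]

L[-1] = L[-1]-L[2] = 5-9 = -4 → [9, 3, 9, 5, -4]
reverse → [-4, 5, 9, 3, 9]
append 6 → [-4, 5, 9, 3, 9, 6]
L[1] = 2 → [-4, 2, 9, 3, 9, 6]
L[-1] = L[-1]*L[4] = 6*9 = 54 → [-4, 2, 9, 3, 9, 54]
L[-5] = 8 → [-4, 8, 9, 3, 9, 54]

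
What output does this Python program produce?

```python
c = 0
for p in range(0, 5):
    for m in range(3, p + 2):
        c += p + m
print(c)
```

42

p=2,m=3: c = 0+5 = 5
p=3,m=3: c = 5+6 = 11
p=3,m=4: c = 11+7 = 18
p=4,m=3: c = 18+7 = 25
p=4,m=4: c = 25+8 = 33
p=4,m=5: c = 33+9 = 42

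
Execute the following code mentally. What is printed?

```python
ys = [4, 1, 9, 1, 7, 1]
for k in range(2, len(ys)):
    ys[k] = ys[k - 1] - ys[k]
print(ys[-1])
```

-17

k=2: ys[2] = 1-9 = -8 → [4, 1, -8, 1, 7, 1]
k=3: ys[3] = (-8)-1 = -9 → [4, 1, -8, -9, 7, 1]
k=4: ys[4] = (-9)-7 = -16 → [4, 1, -8, -9, -16, 1]
k=5: ys[5] = (-16)-1 = -17 → [4, 1, -8, -9, -16, -17]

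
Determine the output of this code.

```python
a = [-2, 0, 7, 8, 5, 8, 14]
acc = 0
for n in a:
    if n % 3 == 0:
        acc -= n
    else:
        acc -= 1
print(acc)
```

-6

n=-2: not %3==0, acc = 0-1 = -1
n=0: %3==0, acc = (-1)-0 = -1
n=7: not %3==0, acc = (-1)-1 = -2
n=8: not %3==0, acc = (-2)-1 = -3
n=5: not %3==0, acc = (-3)-1 = -4
n=8: not %3==0, acc = (-4)-1 = -5
n=14: not %3==0, acc = (-5)-1 = -6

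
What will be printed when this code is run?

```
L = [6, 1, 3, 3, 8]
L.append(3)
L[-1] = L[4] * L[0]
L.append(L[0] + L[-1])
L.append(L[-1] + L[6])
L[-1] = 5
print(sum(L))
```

128

append 3 → [6, 1, 3, 3, 8, 3]
L[-1] = L[4]*L[0] = 8*6 = 48 → [6, 1, 3, 3, 8, 48]
append L[0]+L[-1] = 6+48 = 54 → [6, 1, 3, 3, 8, 48, 54]
append L[-1]+L[6] = 54+54 = 108 → [6, 1, 3, 3, 8, 48, 54, 108]
L[-1] = 5 → [6, 1, 3, 3, 8, 48, 54, 5]
sum = 128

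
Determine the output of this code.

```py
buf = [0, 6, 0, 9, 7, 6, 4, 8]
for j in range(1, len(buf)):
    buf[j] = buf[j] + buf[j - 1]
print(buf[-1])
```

j=1: buf[1] = 6+0 = 6 → [0, 6, 0, 9, 7, 6, 4, 8]
j=2: buf[2] = 0+6 = 6 → [0, 6, 6, 9, 7, 6, 4, 8]
j=3: buf[3] = 9+6 = 15 → [0, 6, 6, 15, 7, 6, 4, 8]
j=4: buf[4] = 7+15 = 22 → [0, 6, 6, 15, 22, 6, 4, 8]
j=5: buf[5] = 6+22 = 28 → [0, 6, 6, 15, 22, 28, 4, 8]
j=6: buf[6] = 4+28 = 32 → [0, 6, 6, 15, 22, 28, 32, 8]
j=7: buf[7] = 8+32 = 40 → [0, 6, 6, 15, 22, 28, 32, 40]

40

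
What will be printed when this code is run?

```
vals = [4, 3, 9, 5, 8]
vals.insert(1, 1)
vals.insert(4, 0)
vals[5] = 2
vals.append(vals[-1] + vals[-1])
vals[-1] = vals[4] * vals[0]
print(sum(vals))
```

insert 1 at 1 → [4, 1, 3, 9, 5, 8]
insert 0 at 4 → [4, 1, 3, 9, 0, 5, 8]
vals[5] = 2 → [4, 1, 3, 9, 0, 2, 8]
append vals[-1]+vals[-1] = 8+8 = 16 → [4, 1, 3, 9, 0, 2, 8, 16]
vals[-1] = vals[4]*vals[0] = 0*4 = 0 → [4, 1, 3, 9, 0, 2, 8, 0]
sum = 27

27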